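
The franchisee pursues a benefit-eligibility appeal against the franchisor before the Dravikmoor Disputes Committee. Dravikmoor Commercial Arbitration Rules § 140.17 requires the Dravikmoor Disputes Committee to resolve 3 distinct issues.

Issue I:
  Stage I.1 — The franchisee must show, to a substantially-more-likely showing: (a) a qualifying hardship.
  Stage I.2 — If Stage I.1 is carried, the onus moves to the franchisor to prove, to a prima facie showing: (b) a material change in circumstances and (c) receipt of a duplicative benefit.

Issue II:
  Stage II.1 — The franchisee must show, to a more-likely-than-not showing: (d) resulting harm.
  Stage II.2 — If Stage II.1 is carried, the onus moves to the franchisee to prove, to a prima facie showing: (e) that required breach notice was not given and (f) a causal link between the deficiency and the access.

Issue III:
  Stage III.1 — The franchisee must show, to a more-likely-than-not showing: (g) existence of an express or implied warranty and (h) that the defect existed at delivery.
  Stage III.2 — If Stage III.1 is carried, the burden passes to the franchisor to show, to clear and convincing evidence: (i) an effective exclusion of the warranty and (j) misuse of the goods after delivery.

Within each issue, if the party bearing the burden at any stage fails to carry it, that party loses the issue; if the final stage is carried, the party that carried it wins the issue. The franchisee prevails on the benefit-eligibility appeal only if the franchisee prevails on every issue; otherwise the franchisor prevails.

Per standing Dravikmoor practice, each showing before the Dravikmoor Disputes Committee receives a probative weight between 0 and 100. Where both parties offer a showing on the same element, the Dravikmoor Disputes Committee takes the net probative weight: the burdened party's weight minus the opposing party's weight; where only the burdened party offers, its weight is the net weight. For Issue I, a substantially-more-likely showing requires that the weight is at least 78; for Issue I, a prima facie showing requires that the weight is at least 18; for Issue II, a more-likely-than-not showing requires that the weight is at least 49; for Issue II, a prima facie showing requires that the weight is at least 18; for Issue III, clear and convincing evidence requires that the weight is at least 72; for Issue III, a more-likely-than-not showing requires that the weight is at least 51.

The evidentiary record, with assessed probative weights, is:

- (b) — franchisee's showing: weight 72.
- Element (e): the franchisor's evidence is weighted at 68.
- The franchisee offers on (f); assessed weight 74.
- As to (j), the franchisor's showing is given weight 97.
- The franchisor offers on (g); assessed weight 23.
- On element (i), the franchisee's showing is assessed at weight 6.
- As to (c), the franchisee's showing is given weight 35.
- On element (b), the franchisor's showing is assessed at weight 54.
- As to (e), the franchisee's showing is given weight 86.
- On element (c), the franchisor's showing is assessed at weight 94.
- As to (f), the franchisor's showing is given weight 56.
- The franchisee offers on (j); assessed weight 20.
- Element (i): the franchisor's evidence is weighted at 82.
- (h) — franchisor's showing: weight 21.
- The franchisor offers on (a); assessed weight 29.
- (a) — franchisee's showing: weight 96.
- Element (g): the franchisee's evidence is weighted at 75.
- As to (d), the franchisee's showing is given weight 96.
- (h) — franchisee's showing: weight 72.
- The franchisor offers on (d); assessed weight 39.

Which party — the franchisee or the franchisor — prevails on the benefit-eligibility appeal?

franchisor

— Issue I —
Stage I.1 (franchisee, a substantially-more-likely showing, weight is at least 78): (a) net 96−29=67 < 78 — fails.
  The franchisee does not carry Stage I.1.
So the franchisor prevails on this issue.
— Issue II —
Stage II.1 (franchisee, a more-likely-than-not showing, weight is at least 49): (d) net 96−39=57 ≥ 49 — meets.
  Stage II.1 is satisfied; the franchisee continues to bear the burden.
Stage II.2 (franchisee, a prima facie showing, weight is at least 18): (e) net 86−68=18 ≥ 18 — meets; (f) net 74−56=18 ≥ 18 — meets.
  The franchisee carries the last stage.
Every stage carried; the franchisee prevails on this issue.
— Issue III —
At Stage III.1 the franchisee must meet a more-likely-than-not showing (weight is at least 51): on (g) the weight is 75 less the opposing 23 gives net 52, which does reach 51, so (g) meets the standard; on (h) the weight is 72 less the opposing 21 gives net 51, ≥ 51, so (h) meets the standard.
  The franchisee carries Stage III.1; the franchisor now bears the burden.
At Stage III.2 the franchisor must meet clear and convincing evidence (weight is at least 72): on (i) the weight is 82 less the opposing 6 gives net 76, which does reach 72, so (i) meets the standard; on (j) the weight is 97 less the opposing 20 gives net 77, ≥ 72, so (j) meets the standard.
  All elements met at the final stage.
With every stage satisfied, the franchisor prevails on this issue.
Per-issue: Issue I → franchisor; Issue II → franchisee; Issue III → franchisor. The franchisee must prevail on every issue; overall, the franchisor prevails.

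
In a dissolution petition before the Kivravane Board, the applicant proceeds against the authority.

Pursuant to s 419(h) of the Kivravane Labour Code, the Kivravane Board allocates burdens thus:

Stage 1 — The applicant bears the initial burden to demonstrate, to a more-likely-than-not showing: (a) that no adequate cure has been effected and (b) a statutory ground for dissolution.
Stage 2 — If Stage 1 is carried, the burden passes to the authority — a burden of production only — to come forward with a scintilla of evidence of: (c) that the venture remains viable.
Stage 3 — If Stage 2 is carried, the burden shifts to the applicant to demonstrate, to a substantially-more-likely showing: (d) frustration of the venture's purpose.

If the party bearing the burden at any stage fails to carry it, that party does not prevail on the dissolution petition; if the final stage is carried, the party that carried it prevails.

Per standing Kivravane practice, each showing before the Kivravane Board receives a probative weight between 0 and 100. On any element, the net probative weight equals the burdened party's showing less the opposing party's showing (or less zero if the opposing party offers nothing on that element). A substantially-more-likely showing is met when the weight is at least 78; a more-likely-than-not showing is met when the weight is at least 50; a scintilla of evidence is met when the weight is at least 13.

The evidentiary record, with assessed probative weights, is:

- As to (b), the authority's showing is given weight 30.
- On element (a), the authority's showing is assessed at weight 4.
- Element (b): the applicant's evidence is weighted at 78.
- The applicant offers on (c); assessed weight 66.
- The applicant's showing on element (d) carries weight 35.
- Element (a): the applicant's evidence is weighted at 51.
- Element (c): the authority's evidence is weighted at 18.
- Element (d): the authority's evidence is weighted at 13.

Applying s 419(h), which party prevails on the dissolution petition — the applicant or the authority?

At Stage 1 the applicant must meet a more-likely-than-not showing (weight is at least 50): on (a) the weight is 51 less the opposing 4 gives net 47, which does not reach 50, so (a) does not meet the standard; on (b) the weight is 78 less the opposing 30 gives net 48, which does not reach 50, so (b) does not meet the standard.
  Not every element is met, so the applicant fails to carry Stage 1.
The analysis ends at Stage 1; the authority prevails.

authority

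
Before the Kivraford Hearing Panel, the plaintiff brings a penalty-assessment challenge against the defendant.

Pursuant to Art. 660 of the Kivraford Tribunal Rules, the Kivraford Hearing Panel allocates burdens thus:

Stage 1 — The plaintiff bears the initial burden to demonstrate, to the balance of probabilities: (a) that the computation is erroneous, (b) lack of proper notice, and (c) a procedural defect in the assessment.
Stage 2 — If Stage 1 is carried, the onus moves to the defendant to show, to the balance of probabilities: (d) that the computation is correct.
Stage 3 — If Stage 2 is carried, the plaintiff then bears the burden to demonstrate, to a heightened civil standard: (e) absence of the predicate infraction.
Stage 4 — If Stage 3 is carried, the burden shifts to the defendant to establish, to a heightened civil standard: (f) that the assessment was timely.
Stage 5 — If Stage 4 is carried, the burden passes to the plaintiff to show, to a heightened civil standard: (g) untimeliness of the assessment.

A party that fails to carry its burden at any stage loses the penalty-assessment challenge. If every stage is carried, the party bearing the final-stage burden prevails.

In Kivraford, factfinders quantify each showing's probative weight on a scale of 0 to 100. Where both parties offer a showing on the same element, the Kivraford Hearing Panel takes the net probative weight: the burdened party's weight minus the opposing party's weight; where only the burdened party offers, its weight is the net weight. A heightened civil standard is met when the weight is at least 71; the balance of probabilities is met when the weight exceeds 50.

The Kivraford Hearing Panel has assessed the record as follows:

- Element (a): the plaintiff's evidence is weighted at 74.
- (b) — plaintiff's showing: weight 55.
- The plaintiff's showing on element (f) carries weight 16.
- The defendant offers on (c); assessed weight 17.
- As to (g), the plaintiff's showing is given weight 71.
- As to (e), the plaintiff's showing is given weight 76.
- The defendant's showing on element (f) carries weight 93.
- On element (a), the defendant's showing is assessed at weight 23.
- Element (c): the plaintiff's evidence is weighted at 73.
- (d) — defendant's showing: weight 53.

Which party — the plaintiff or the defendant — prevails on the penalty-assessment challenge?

Stage 1 (plaintiff, the balance of probabilities, weight exceeds 50): (a) net 74−23=51 > 50 — meets; (b) 55 > 50 — meets; (c) net 73−17=56 > 50 — meets.
  Stage 1 is satisfied; the onus moves to the defendant.
Stage 2 (defendant, the balance of probabilities, weight exceeds 50): (d) 53 > 50 — meets.
  Stage 2 carried; the burden shifts to the plaintiff.
Stage 3 (plaintiff, a heightened civil standard, weight is at least 71): (e) 76 ≥ 71 — meets.
  The plaintiff carries Stage 3; the defendant now bears the burden.
Stage 4 (defendant, a heightened civil standard, weight is at least 71): (f) net 93−16=77 ≥ 71 — meets.
  Stage 4 is satisfied; the onus moves to the plaintiff.
Stage 5 (plaintiff, a heightened civil standard, weight is at least 71): (g) 71 ≥ 71 — meets.
  The plaintiff carries the last stage.
Every stage carried; the plaintiff prevails.

plaintiff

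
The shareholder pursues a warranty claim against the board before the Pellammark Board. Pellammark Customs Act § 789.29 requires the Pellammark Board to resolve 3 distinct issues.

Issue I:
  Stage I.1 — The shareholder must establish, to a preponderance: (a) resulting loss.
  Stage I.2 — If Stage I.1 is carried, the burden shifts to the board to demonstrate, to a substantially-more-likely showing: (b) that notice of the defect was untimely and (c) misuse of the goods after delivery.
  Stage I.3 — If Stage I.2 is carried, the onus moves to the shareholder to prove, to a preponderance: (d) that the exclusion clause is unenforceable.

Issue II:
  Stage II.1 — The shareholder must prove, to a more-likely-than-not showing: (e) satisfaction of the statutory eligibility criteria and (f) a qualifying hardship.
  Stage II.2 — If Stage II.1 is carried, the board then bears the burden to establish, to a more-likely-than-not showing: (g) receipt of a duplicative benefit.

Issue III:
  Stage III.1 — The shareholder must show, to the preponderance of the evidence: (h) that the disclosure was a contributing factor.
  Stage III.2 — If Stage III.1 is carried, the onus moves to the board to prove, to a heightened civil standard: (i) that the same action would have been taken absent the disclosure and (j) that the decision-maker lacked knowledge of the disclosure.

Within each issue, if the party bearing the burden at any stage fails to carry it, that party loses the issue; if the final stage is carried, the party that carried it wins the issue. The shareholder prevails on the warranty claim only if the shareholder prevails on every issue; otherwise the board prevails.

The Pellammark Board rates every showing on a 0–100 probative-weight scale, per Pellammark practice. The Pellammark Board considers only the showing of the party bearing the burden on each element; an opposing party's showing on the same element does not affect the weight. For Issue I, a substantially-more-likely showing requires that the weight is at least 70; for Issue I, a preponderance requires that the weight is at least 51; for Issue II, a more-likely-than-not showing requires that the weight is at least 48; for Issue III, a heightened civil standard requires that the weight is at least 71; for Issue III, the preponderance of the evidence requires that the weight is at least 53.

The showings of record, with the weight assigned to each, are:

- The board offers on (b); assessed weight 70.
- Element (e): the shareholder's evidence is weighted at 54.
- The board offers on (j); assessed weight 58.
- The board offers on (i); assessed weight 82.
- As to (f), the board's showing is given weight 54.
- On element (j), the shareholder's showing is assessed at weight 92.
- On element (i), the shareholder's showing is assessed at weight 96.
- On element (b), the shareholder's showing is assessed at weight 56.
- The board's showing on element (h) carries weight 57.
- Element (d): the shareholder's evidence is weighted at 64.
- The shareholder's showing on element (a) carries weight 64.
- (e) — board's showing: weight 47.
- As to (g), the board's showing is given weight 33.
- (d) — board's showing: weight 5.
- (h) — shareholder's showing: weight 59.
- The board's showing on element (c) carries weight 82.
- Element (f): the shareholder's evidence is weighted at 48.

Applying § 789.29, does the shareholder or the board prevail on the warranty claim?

— Issue I —
Stage I.1 — burden on shareholder; standard: a preponderance (weight is at least 51).
    (a): 64 ≥ 51 [met]
  Stage I.1 carried; the burden shifts to the board.
Stage I.2 — burden on board; standard: a substantially-more-likely showing (weight is at least 70).
    (b): 70 (shareholder's 56 disregarded) ≥ 70 [met]
    (c): 82 ≥ 70 [met]
  Stage I.2 carried; the burden shifts to the shareholder.
Stage I.3 — burden on shareholder; standard: a preponderance (weight is at least 51).
    (d): 64 (board's 5 disregarded) ≥ 51 [met]
  The shareholder carries the last stage.
Every stage carried; the shareholder prevails on this issue.
— Issue II —
Stage II.1 — burden on shareholder; standard: a more-likely-than-not showing (weight is at least 48).
    (e): 54 (board's 47 disregarded) ≥ 48 [met]
    (f): 48 (board's 54 disregarded) ≥ 48 [met]
  All elements met. The burden passes to the board.
Stage II.2 — burden on board; standard: a more-likely-than-not showing (weight is at least 48).
    (g): 33 < 48 [not met]
  The board does not carry Stage II.2.
So the shareholder prevails on this issue.
— Issue III —
At Stage III.1 the shareholder must meet the preponderance of the evidence (weight is at least 53): on (h) the weight is 59 (the board's 57 is given no effect), ≥ 53, so (h) meets the standard.
  Stage III.1 carried; the burden shifts to the board.
At Stage III.2 the board must meet a heightened civil standard (weight is at least 71): on (i) the weight is 82 (the shareholder's 96 is given no effect), which does reach 71, so (i) meets the standard; on (j) the weight is 58 (the shareholder's 92 is given no effect), which does not reach 71, so (j) does not meet the standard.
  Not every element is met, so the board fails to carry Stage III.2.
The analysis ends at Stage III.2; the shareholder prevails on this issue.
Per-issue: Issue I → shareholder; Issue II → shareholder; Issue III → shareholder. The shareholder must prevail on every issue; overall, the shareholder prevails.

shareholder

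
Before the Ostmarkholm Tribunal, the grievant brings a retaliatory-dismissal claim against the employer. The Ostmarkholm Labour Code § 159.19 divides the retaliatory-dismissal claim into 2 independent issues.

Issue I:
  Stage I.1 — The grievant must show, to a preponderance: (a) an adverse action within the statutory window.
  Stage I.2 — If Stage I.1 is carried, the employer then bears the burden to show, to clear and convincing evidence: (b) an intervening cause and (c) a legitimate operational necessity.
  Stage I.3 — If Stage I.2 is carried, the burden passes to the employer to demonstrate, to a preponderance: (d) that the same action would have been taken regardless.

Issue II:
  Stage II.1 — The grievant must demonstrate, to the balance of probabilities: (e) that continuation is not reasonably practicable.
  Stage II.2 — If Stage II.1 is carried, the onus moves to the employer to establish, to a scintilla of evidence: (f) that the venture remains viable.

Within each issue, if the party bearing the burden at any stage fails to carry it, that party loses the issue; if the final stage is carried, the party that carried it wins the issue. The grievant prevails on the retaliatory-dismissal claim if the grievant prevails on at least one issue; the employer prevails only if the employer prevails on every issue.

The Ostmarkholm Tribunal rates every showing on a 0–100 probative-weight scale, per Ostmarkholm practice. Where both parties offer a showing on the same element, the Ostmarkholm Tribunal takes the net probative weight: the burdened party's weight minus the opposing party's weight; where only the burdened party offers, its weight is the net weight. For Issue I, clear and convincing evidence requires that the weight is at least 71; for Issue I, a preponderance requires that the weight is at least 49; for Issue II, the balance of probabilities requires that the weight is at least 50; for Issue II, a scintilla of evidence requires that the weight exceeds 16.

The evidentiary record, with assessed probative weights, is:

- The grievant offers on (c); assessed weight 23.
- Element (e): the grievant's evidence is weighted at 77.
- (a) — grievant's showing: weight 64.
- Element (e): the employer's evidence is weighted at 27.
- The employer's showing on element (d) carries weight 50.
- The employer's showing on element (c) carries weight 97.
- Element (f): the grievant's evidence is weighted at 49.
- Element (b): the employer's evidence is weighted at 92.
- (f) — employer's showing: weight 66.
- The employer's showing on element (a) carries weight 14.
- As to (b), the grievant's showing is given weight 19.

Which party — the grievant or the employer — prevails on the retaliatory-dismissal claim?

employer

— Issue I —
Stage I.1 — burden on grievant; standard: a preponderance (weight is at least 49).
    (a): 64 − 14 = 50 ≥ 49 [met]
  Stage I.1 is satisfied; the onus moves to the employer.
Stage I.2 — burden on employer; standard: clear and convincing evidence (weight is at least 71).
    (b): 92 − 19 = 73 ≥ 71 [met]
    (c): 97 − 23 = 74 ≥ 71 [met]
  All elements met. The employer retains the burden for Stage I.3.
Stage I.3 — burden on employer; standard: a preponderance (weight is at least 49).
    (d): 50 ≥ 49 [met]
  The employer carries the last stage.
Every stage carried; the employer prevails on this issue.
— Issue II —
At Stage II.1 the grievant must meet the balance of probabilities (weight is at least 50): on (e) the weight is 77 less the opposing 27 gives net 50, which does reach 50, so (e) meets the standard.
  All elements met. The burden passes to the employer.
At Stage II.2 the employer must meet a scintilla of evidence (weight exceeds 16): on (f) the weight is 66 less the opposing 49 gives net 17, which does exceed 16, so (f) meets the standard.
  Stage II.2 carried; the final stage is satisfied.
All stages carried — the employer prevails on this issue.
Per-issue: Issue I → employer; Issue II → employer. The grievant must prevail on at least one issue; overall, the employer prevails.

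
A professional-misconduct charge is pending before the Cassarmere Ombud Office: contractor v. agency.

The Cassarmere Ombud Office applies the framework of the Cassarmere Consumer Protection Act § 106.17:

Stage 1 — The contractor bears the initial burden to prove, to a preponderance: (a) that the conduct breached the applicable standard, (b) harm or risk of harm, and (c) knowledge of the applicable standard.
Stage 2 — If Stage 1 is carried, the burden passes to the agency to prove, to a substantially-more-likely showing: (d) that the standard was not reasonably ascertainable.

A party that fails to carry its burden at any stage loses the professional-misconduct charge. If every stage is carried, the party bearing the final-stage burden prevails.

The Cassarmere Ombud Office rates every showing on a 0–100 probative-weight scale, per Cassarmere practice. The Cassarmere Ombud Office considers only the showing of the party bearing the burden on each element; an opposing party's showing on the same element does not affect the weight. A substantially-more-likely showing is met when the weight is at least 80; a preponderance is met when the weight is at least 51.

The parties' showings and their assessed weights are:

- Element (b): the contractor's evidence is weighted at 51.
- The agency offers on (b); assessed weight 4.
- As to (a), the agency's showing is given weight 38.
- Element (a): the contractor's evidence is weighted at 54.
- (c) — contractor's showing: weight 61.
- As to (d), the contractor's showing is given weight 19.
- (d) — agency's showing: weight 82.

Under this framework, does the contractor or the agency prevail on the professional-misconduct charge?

At Stage 1 the contractor must meet a preponderance (weight is at least 51): on (a) the weight is 54 (the agency's 38 is given no effect), ≥ 51, so (a) meets the standard; on (b) the weight is 51 (the agency's 4 is given no effect), ≥ 51, so (b) meets the standard; on (c) the weight is 61, ≥ 51, so (c) meets the standard.
  The contractor carries Stage 1; the agency now bears the burden.
At Stage 2 the agency must meet a substantially-more-likely showing (weight is at least 80): on (d) the weight is 82 (the contractor's 19 is given no effect), which does reach 80, so (d) meets the standard.
  The agency carries the last stage.
With every stage satisfied, the agency prevails.

agency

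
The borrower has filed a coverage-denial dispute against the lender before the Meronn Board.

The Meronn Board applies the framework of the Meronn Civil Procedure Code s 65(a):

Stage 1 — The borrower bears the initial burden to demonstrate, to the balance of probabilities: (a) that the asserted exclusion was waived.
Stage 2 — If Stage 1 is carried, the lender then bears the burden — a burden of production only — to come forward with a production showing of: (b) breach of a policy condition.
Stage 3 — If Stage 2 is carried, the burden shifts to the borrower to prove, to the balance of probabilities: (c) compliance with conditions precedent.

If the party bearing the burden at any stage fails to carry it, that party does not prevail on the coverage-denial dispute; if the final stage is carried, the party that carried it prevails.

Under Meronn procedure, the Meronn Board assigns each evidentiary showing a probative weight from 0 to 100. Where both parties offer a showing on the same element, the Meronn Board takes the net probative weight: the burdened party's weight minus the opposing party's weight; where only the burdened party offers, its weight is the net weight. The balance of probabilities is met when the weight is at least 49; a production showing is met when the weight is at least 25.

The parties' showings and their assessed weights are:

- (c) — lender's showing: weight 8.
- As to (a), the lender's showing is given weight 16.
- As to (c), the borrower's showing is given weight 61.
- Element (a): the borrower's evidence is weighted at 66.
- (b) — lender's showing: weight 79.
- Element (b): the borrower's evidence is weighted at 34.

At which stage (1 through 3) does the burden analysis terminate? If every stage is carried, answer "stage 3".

Stage 1 — burden on borrower; standard: the balance of probabilities (weight is at least 49).
    (a): 66 − 16 = 50 ≥ 49 [met]
  All elements met. The burden passes to the lender.
Stage 2 — burden on lender; standard: a production showing (weight is at least 25).
    (b): 79 − 34 = 45 ≥ 25 [met]
  All elements met. The burden passes to the borrower.
Stage 3 — burden on borrower; standard: the balance of probabilities (weight is at least 49).
    (c): 61 − 8 = 53 ≥ 49 [met]
  Stage 3 carried; the final stage is satisfied.
With every stage satisfied, the borrower prevails.

stage 3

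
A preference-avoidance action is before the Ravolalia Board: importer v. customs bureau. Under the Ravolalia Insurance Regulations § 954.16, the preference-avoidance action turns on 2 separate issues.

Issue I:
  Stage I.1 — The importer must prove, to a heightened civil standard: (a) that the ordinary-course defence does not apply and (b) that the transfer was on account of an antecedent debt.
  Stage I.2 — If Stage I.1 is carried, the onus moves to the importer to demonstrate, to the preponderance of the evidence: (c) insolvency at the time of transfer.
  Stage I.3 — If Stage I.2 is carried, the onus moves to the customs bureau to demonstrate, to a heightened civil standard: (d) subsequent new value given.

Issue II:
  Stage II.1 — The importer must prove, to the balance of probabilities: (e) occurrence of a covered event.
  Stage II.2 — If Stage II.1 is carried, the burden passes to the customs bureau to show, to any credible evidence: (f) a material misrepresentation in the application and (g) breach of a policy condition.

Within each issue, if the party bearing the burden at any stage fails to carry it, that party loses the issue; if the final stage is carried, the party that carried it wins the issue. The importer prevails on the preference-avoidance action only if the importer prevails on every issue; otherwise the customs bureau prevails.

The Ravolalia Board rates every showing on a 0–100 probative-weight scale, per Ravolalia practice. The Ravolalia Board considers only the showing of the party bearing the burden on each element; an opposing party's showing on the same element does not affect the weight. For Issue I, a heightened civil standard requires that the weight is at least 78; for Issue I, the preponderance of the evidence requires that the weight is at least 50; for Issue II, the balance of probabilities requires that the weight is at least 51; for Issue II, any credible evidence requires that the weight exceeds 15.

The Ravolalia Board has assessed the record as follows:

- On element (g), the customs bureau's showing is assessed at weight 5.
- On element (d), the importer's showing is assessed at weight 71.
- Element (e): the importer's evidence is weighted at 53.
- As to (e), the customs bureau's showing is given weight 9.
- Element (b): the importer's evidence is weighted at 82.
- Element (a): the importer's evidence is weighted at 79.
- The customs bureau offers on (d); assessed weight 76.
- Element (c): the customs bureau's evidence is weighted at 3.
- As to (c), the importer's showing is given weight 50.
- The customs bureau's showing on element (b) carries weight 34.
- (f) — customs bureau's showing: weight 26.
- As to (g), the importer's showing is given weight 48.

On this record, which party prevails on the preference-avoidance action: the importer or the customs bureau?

importer

— Issue I —
Stage I.1 (importer, a heightened civil standard, weight is at least 78): (a) 79 ≥ 78 — meets; (b) 82 (customs bureau's 34 disregarded) ≥ 78 — meets.
  Stage I.1 carried; the burden remains with the importer.
Stage I.2 (importer, the preponderance of the evidence, weight is at least 50): (c) 50 (customs bureau's 3 disregarded) ≥ 50 — meets.
  Stage I.2 carried; the burden shifts to the customs bureau.
Stage I.3 (customs bureau, a heightened civil standard, weight is at least 78): (d) 76 (importer's 71 disregarded) < 78 — fails.
  Stage I.3 not carried; the customs bureau fails its burden.
The importer prevails on this issue.
— Issue II —
Stage II.1 — burden on importer; standard: the balance of probabilities (weight is at least 51).
    (e): 53 (customs bureau's 9 disregarded) ≥ 51 [met]
  Stage II.1 carried; the burden shifts to the customs bureau.
Stage II.2 — burden on customs bureau; standard: any credible evidence (weight exceeds 15).
    (f): 26 > 15 [met]
    (g): 5 (importer's 48 disregarded) ≤ 15 [not met]
  Not every element is met, so the customs bureau fails to carry Stage II.2.
So the importer prevails on this issue.
Per-issue: Issue I → importer; Issue II → importer. The importer must prevail on every issue; overall, the importer prevails.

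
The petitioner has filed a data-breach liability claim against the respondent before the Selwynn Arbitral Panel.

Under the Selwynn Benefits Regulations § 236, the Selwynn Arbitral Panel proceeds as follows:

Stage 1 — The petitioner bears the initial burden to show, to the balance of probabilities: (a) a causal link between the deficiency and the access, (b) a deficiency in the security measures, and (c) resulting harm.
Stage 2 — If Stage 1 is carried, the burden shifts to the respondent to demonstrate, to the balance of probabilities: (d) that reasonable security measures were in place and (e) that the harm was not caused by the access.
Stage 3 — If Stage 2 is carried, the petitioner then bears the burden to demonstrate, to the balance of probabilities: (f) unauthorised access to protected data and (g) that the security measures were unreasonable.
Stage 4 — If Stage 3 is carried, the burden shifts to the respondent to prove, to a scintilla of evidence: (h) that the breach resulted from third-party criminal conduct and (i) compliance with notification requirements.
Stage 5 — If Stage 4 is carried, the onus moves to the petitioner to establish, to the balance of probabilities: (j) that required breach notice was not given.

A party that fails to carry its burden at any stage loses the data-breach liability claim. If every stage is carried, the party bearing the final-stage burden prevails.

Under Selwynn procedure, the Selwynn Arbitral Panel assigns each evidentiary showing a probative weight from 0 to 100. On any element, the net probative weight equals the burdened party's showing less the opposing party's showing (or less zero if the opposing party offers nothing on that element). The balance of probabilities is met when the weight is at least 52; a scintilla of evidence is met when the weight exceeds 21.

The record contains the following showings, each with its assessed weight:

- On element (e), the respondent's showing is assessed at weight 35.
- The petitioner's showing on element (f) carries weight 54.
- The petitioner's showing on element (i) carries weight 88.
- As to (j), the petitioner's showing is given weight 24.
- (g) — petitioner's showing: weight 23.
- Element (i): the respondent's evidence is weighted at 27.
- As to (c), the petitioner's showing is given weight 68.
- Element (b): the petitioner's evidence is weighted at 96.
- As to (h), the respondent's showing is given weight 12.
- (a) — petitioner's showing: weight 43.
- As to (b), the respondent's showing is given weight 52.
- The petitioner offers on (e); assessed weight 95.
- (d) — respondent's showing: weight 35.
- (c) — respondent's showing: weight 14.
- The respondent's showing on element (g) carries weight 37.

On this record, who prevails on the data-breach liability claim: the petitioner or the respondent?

respondent

At Stage 1 the petitioner must meet the balance of probabilities (weight is at least 52): on (a) the weight is 43, which does not reach 52, so (a) does not meet the standard; on (b) the weight is 96 less the opposing 52 gives net 44, which does not reach 52, so (b) does not meet the standard; on (c) the weight is 68 less the opposing 14 gives net 54, which does reach 52, so (c) meets the standard.
  The petitioner does not carry Stage 1.
The analysis ends at Stage 1; the respondent prevails.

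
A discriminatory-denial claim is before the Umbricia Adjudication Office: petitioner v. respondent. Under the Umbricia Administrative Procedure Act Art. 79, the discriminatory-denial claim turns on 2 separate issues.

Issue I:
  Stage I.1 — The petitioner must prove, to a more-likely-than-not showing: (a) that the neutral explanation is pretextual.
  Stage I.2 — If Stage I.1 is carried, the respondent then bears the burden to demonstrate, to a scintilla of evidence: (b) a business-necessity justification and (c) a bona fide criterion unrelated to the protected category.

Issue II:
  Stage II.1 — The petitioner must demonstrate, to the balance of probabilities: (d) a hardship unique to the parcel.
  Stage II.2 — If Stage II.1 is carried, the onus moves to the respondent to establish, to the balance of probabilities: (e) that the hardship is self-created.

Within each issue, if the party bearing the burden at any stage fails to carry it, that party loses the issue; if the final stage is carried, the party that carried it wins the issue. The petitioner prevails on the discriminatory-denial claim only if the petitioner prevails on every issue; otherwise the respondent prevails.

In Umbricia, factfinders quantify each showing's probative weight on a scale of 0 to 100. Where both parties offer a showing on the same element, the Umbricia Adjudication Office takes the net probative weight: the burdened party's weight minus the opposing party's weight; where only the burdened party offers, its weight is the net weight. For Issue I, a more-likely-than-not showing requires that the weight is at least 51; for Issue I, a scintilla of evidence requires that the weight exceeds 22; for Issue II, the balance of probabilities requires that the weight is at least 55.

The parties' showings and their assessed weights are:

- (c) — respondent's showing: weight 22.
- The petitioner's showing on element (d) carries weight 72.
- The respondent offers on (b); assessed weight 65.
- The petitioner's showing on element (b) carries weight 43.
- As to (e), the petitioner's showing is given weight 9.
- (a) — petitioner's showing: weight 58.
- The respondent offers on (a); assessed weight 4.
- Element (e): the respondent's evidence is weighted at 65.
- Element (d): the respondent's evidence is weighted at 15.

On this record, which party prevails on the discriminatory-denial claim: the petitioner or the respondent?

— Issue I —
Stage I.1 — burden on petitioner; standard: a more-likely-than-not showing (weight is at least 51).
    (a): 58 − 4 = 54 ≥ 51 [met]
  Stage I.1 carried; the burden shifts to the respondent.
Stage I.2 — burden on respondent; standard: a scintilla of evidence (weight exceeds 22).
    (b): 65 − 43 = 22 ≤ 22 [not met]
    (c): 22 ≤ 22 [not met]
  The respondent does not carry Stage I.2.
The analysis ends at Stage I.2; the petitioner prevails on this issue.
— Issue II —
Stage II.1 (petitioner, the balance of probabilities, weight is at least 55): (d) net 72−15=57 ≥ 55 — meets.
  All elements met. The burden passes to the respondent.
Stage II.2 (respondent, the balance of probabilities, weight is at least 55): (e) net 65−9=56 ≥ 55 — meets.
  Stage II.2 carried; the final stage is satisfied.
Every stage carried; the respondent prevails on this issue.
Per-issue: Issue I → petitioner; Issue II → respondent. The petitioner must prevail on every issue; overall, the respondent prevails.

respondent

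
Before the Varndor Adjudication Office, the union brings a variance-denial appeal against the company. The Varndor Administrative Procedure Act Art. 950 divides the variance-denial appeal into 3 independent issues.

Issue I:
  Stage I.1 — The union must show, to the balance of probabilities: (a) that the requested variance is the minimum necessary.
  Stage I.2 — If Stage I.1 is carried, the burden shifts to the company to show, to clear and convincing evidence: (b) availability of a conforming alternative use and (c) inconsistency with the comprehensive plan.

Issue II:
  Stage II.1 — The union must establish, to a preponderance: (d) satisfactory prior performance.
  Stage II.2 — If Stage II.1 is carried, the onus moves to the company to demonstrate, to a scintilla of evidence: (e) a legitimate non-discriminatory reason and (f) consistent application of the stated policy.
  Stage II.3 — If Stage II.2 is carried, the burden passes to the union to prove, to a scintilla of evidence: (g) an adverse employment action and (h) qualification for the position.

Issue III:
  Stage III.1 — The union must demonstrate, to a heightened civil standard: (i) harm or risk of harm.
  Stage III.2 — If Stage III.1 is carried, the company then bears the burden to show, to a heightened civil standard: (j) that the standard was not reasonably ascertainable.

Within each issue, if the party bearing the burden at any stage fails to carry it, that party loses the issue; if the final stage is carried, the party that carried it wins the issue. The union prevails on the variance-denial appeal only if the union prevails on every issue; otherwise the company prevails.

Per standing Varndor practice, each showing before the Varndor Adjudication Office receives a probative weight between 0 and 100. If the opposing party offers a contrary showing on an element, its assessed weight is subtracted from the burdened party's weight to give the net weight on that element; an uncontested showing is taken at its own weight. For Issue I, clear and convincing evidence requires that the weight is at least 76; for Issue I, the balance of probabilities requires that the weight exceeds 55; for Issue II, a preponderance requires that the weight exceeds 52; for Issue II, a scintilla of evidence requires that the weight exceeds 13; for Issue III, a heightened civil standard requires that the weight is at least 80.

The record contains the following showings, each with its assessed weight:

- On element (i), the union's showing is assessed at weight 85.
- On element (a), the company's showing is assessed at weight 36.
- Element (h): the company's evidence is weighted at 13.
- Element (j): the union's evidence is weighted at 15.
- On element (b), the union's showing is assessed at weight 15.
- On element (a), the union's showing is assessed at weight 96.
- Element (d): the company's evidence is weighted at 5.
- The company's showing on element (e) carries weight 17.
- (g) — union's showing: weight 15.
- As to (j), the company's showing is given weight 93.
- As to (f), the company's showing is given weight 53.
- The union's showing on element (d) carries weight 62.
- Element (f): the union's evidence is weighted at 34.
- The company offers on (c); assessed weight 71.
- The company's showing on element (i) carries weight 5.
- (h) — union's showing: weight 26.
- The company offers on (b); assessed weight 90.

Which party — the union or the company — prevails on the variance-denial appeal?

— Issue I —
At Stage I.1 the union must meet the balance of probabilities (weight exceeds 55): on (a) the weight is 96 less the opposing 36 gives net 60, > 55, so (a) meets the standard.
  Stage I.1 carried; the burden shifts to the company.
At Stage I.2 the company must meet clear and convincing evidence (weight is at least 76): on (b) the weight is 90 less the opposing 15 gives net 75, which does not reach 76, so (b) does not meet the standard; on (c) the weight is 71, which does not reach 76, so (c) does not meet the standard.
  Not every element is met, so the company fails to carry Stage I.2.
The analysis ends at Stage I.2; the union prevails on this issue.
— Issue II —
Stage II.1 — burden on union; standard: a preponderance (weight exceeds 52).
    (d): 62 − 5 = 57 > 52 [met]
  Stage II.1 carried; the burden shifts to the company.
Stage II.2 — burden on company; standard: a scintilla of evidence (weight exceeds 13).
    (e): 17 > 13 [met]
    (f): 53 − 34 = 19 > 13 [met]
  Stage II.2 carried; the burden shifts to the union.
Stage II.3 — burden on union; standard: a scintilla of evidence (weight exceeds 13).
    (g): 15 > 13 [met]
    (h): 26 − 13 = 13 ≤ 13 [not met]
  Not every element is met, so the union fails to carry Stage II.3.
The analysis ends at Stage II.3; the company prevails on this issue.
— Issue III —
At Stage III.1 the union must meet a heightened civil standard (weight is at least 80): on (i) the weight is 85 less the opposing 5 gives net 80, which does reach 80, so (i) meets the standard.
  Stage III.1 carried; the burden shifts to the company.
At Stage III.2 the company must meet a heightened civil standard (weight is at least 80): on (j) the weight is 93 less the opposing 15 gives net 78, which does not reach 80, so (j) does not meet the standard.
  The company does not carry Stage III.2.
The union prevails on this issue.
Per-issue: Issue I → union; Issue II → company; Issue III → union. The union must prevail on every issue; overall, the company prevails.

company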